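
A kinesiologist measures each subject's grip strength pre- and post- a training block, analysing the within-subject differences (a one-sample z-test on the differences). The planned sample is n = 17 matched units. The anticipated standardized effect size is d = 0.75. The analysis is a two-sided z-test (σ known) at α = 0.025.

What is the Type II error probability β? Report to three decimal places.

Noncentrality parameter: δ = d·√n = 0.75 × √17 = 3.0923
Two-sided α = 0.025 → critical value z_{0.0125} = 2.241.
Power = Φ(δ − 2.241) + Φ(−δ − 2.241) = Φ(0.851) + Φ(-5.334) = 0.8026 + 0.0000 = 0.8026.
Type II error: β = 1 − power = 1 − 0.8026 = 0.1974.

β ≈ 0.197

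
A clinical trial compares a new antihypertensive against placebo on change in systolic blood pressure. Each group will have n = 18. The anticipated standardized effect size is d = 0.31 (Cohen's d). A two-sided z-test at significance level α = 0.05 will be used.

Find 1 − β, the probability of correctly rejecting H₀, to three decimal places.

Noncentrality parameter: δ = d·√(n/2) = 0.31 × √(18/2) = 0.9300
Critical value for a two-sided test at α = 0.05: z_{α/2} = 1.960.
Power = Φ(δ − 1.960) + Φ(−δ − 1.960) = Φ(-1.030) + Φ(-2.890) = 0.1515 + 0.0019 = 0.1534.

Power ≈ 0.153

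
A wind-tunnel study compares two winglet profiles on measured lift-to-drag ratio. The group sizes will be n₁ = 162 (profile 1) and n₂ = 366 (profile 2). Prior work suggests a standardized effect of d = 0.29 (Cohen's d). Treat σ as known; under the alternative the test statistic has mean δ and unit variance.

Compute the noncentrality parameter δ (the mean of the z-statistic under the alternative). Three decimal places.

δ ≈ 3.073

δ = d / √(1/n₁ + 1/n₂) = 0.29 / √(1/162 + 1/366) = 3.0731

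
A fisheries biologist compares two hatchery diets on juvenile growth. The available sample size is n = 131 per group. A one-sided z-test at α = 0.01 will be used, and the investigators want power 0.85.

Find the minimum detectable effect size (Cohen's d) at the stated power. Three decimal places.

d ≈ 0.416

Required noncentrality: δ = z_{0.01} + z_{0.15} = 2.326 + 1.036 = 3.363.
δ = d·√(n/2) ⇒ d = δ/√(n/2) = 3.363/√(131/2) = 0.4155.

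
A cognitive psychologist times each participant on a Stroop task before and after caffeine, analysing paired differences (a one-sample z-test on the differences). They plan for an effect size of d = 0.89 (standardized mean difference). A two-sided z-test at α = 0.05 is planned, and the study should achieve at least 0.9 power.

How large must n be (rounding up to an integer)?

n = 14

For power 0.9 need Φ(δ − z_{0.025}) = 0.9, so δ = z_{0.025} + z_{0.10} = 1.960 + 1.282 = 3.242.
(The Φ(−δ − z_{α/2}) term is vanishingly small for δ > 0 and is dropped in the standard sample-size formula.)
δ = d·√n ⇒ n = (δ/d)² = (3.242 / 0.89)² = 13.27.
Rounding up, n = 14.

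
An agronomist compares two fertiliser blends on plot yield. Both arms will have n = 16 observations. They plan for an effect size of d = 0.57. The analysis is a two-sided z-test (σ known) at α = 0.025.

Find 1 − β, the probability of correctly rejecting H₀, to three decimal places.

Power ≈ 0.265

Noncentrality parameter: δ = d·√(n/2) = 0.57 × √(16/2) = 1.6122
Critical value for a two-sided test at α = 0.025: z_{α/2} = 2.241.
Power = Φ(δ − 2.241) + Φ(−δ − 2.241) = Φ(-0.629) + Φ(-3.854) = 0.2646 + 0.0001 = 0.2647.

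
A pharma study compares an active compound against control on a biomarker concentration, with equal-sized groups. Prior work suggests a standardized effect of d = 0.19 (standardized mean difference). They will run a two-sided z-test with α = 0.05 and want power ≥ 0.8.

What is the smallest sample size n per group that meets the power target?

For power 0.8 need Φ(δ − z_{0.025}) = 0.8, so δ = z_{0.025} + z_{0.20} = 1.960 + 0.842 = 2.802.
(The Φ(−δ − z_{α/2}) term is vanishingly small for δ > 0 and is dropped in the standard sample-size formula.)
δ = d·√(n/2) ⇒ n = 2(δ/d)² = 2 × (2.802 / 0.19)² = 434.84.
Rounding up, n = 435 per group.

n = 435 per group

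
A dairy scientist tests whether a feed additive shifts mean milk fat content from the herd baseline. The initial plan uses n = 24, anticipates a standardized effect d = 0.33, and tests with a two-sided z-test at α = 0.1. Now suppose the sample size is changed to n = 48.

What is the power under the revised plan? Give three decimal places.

With n = 48: δ = d·√n = 0.33 × √48 = 2.2863. Critical value z_{0.05} = 1.645.
Revised power = Φ(δ − 1.645) + Φ(−δ − 1.645) = Φ(0.641) + Φ(-3.931) = 0.7394 + 0.0000 = 0.7394.

Power ≈ 0.739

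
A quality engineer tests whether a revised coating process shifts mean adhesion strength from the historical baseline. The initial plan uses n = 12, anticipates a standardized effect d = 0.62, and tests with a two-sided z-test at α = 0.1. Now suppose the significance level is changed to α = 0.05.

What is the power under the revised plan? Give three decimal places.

δ = d·√n = 0.62 × √12 = 2.1477 (unchanged). New critical value: z_{0.025} = 1.960.
Revised power = Φ(δ − 1.960) + Φ(−δ − 1.960) = Φ(0.188) + Φ(-4.108) = 0.5745 + 0.0000 = 0.5745.

Power ≈ 0.574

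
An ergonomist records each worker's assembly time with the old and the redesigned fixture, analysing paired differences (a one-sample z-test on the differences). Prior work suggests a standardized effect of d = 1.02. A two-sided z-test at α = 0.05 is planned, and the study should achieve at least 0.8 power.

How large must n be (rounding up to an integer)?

For power 0.8 need Φ(δ − z_{0.025}) = 0.8, so δ = z_{0.025} + z_{0.20} = 1.960 + 0.842 = 2.802.
(The Φ(−δ − z_{α/2}) term is vanishingly small for δ > 0 and is dropped in the standard sample-size formula.)
δ = d·√n ⇒ n = (δ/d)² = (2.802 / 1.02)² = 7.54.
Round up to the next whole unit.

n = 8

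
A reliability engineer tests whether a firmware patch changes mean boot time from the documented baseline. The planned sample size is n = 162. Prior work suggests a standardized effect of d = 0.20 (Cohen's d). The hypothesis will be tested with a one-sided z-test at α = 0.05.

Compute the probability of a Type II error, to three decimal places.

β ≈ 0.184

Noncentrality parameter: δ = d·√n = 0.20 × √162 = 2.5456
Critical value for a one-sided test at α = 0.05: z_α = 1.645.
Power = P(Z > 1.645 − δ) = Φ(0.901) = 0.8161.
Type II error: β = 1 − power = 1 − 0.8161 = 0.1839.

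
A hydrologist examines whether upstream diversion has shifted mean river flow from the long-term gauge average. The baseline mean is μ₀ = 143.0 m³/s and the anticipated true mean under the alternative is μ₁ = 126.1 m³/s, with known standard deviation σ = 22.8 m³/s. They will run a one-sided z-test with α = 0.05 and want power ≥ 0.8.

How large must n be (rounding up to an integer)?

n = 12

Standardized effect: d = |μ₁ − μ₀| / σ = |126.1 − 143.0| / 22.8 = 0.7412
Set Φ(δ − 1.645) = 0.8; then δ − 1.645 = Φ⁻¹(0.8) = 0.842, giving δ = 2.486.
δ = d·√n ⇒ n = (δ/d)² = (2.486 / 0.7412)² = 11.25.
Rounding up, n = 12.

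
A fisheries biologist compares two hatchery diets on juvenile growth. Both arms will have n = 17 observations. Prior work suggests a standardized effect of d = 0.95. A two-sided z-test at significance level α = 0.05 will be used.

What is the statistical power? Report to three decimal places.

Noncentrality parameter: δ = d·√(n/2) = 0.95 × √(17/2) = 2.7697
Two-sided α = 0.05 → critical value z_{0.025} = 1.960.
Power = Φ(δ − 1.960) + Φ(−δ − 1.960) = Φ(0.810) + Φ(-4.730) = 0.7910 + 0.0000 = 0.7910.

Power ≈ 0.791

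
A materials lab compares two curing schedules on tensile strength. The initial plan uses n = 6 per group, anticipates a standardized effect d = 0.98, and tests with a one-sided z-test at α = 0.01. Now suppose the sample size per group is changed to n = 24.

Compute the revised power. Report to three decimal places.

Power ≈ 0.857

With n = 24 per group: δ = d·√(n/2) = 0.98 × √(24/2) = 3.3948. Critical value z_{0.01} = 2.326.
Revised power = P(Z > 2.326 − δ) = Φ(1.068) = 0.8573.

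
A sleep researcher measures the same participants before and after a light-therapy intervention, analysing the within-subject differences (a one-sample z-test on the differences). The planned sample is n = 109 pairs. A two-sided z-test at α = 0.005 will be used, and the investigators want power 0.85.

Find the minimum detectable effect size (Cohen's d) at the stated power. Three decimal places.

d ≈ 0.368

Required noncentrality: δ = z_{0.0025} + z_{0.15} = 2.807 + 1.036 = 3.843.
(The second rejection-region term Φ(−δ − z_{α/2}) is negligible and dropped.)
δ = d·√n ⇒ d = δ/√n = 3.843/√109 = 0.3681.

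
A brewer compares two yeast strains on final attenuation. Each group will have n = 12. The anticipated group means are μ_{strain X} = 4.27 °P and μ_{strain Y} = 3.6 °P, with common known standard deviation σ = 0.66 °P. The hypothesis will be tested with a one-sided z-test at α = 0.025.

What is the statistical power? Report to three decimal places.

Standardized effect: d = |μ_{strain X} − μ_{strain Y}| / σ = |4.27 − 3.6| / 0.66 = 1.0152
Noncentrality parameter: δ = d·√(n/2) = 1.0152 × √(12/2) = 2.4866
Critical value for a one-sided test at α = 0.025: z_α = 1.960.
Power = P(Z > 1.960 − δ) = Φ(0.527) = 0.7008.

Power ≈ 0.701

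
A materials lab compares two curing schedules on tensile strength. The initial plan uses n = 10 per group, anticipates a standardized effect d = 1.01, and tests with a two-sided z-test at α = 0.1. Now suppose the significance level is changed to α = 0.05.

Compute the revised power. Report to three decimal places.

δ = d·√(n/2) = 1.01 × √(10/2) = 2.2584 (unchanged). New critical value: z_{0.025} = 1.960.
Revised power = Φ(δ − 1.960) + Φ(−δ − 1.960) = Φ(0.298) + Φ(-4.218) = 0.6173 + 0.0000 = 0.6173.

Power ≈ 0.617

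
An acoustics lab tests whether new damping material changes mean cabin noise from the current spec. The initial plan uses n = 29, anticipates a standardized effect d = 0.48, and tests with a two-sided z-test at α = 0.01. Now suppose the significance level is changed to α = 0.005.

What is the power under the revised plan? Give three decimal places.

δ = d·√n = 0.48 × √29 = 2.5849 (unchanged). New critical value: z_{0.0025} = 2.807.
Revised power = Φ(δ − 2.807) + Φ(−δ − 2.807) = Φ(-0.222) + Φ(-5.392) = 0.4121 + 0.0000 = 0.4121.

Power ≈ 0.412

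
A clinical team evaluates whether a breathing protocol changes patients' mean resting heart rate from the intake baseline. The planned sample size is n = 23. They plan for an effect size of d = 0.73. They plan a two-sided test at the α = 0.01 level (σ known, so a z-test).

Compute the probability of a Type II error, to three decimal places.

β ≈ 0.177

Noncentrality parameter: δ = d·√n = 0.73 × √23 = 3.5010
Critical value for a two-sided test at α = 0.01: z_{α/2} = 2.576.
Power = Φ(δ − 2.576) + Φ(−δ − 2.576) = Φ(0.925) + Φ(-6.077) = 0.8226 + 0.0000 = 0.8226.
Type II error: β = 1 − power = 1 − 0.8226 = 0.1774.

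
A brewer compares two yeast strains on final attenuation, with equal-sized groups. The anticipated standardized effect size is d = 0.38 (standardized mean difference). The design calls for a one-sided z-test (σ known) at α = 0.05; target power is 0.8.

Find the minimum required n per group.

For power 0.8 need Φ(δ − z_{0.05}) = 0.8, so δ = z_{0.05} + z_{0.20} = 1.645 + 0.842 = 2.486.
δ = d·√(n/2) ⇒ n = 2(δ/d)² = 2 × (2.486 / 0.38)² = 85.63.
Round up to the next whole unit.

n = 86 per group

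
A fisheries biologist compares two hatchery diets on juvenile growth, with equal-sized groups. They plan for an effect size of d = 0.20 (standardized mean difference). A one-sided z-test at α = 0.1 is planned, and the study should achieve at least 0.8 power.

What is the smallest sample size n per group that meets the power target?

n = 226 per group

For power 0.8 need Φ(δ − z_{0.1}) = 0.8, so δ = z_{0.1} + z_{0.20} = 1.282 + 0.842 = 2.123.
δ = d·√(n/2) ⇒ n = 2(δ/d)² = 2 × (2.123 / 0.20)² = 225.39.
Round up to the next whole unit.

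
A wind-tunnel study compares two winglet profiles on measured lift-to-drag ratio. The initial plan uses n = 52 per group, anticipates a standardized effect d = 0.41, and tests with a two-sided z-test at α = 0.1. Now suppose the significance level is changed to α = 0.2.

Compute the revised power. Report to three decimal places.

Power ≈ 0.791

δ = d·√(n/2) = 0.41 × √(52/2) = 2.0906 (unchanged). New critical value: z_{0.1} = 1.282.
Revised power = Φ(δ − 1.282) + Φ(−δ − 1.282) = Φ(0.809) + Φ(-3.372) = 0.7908 + 0.0004 = 0.7911.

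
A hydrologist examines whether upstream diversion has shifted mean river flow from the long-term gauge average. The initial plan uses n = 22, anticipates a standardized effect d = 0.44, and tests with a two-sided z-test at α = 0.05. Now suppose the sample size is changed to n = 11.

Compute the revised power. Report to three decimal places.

Power ≈ 0.309

With n = 11: δ = d·√n = 0.44 × √11 = 1.4593. Critical value z_{0.025} = 1.960.
Revised power = Φ(δ − 1.960) + Φ(−δ − 1.960) = Φ(-0.501) + Φ(-3.419) = 0.3083 + 0.0003 = 0.3086.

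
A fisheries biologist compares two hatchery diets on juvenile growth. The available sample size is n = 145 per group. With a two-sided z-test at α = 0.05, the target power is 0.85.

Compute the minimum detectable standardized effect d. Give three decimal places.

d ≈ 0.352

Need Φ(δ − 1.960) = 0.85, so δ = 1.960 + 1.036 = 2.996.
(The second rejection-region term Φ(−δ − z_{α/2}) is negligible and dropped.)
δ = d·√(n/2) ⇒ d = δ/√(n/2) = 2.996/√(145/2) = 0.3519.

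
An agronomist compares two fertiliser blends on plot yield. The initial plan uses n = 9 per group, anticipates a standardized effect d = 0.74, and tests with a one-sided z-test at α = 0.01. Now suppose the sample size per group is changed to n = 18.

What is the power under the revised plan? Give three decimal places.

Power ≈ 0.458

With n = 18 per group: δ = d·√(n/2) = 0.74 × √(18/2) = 2.2200. Critical value z_{0.01} = 2.326.
Revised power = P(Z > 2.326 − δ) = Φ(-0.106) = 0.4577.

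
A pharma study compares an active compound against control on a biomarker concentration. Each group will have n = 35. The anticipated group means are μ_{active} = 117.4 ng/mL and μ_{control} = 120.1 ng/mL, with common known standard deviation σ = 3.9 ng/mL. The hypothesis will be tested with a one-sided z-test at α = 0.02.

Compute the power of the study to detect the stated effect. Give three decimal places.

Standardized effect: d = |μ_{active} − μ_{control}| / σ = |117.4 − 120.1| / 3.9 = 0.6923
Noncentrality parameter: δ = d·√(n/2) = 0.6923 × √(35/2) = 2.8961
Critical value for a one-sided test at α = 0.02: z_α = 2.054.
Power = P(Z > 2.054 − δ) = Φ(0.842) = 0.8002.

Power ≈ 0.800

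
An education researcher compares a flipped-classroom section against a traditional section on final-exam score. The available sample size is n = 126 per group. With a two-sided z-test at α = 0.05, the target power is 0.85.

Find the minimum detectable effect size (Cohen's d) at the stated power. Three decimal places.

d ≈ 0.378

Need Φ(δ − 1.960) = 0.85, so δ = 1.960 + 1.036 = 2.996.
(The second rejection-region term Φ(−δ − z_{α/2}) is negligible and dropped.)
δ = d·√(n/2) ⇒ d = δ/√(n/2) = 2.996/√(126/2) = 0.3775.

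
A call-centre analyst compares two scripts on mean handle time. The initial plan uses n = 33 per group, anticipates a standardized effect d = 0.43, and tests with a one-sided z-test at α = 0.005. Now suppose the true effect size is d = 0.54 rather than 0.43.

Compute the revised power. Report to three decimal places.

Power ≈ 0.351

With d = 0.54: δ = d·√(n/2) = 0.54 × √(33/2) = 2.1935. Critical value z_{0.005} = 2.576.
Revised power = Φ(δ − 2.576) = Φ(-0.382) = 0.3511.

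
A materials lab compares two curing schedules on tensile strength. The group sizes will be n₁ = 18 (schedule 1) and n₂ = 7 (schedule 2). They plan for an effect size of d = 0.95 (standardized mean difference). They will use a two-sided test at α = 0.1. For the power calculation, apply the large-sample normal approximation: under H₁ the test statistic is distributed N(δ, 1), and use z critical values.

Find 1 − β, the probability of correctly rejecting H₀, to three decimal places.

Noncentrality parameter: δ = d / √(1/n₁ + 1/n₂) = 0.95 / √(1/18 + 1/7) = 2.1327
Critical value for a two-sided test at α = 0.1: z_{α/2} = 1.645.
Power = Φ(δ − 1.645) + Φ(−δ − 1.645) = Φ(0.488) + Φ(-3.778) = 0.6872 + 0.0001 = 0.6873.

Power ≈ 0.687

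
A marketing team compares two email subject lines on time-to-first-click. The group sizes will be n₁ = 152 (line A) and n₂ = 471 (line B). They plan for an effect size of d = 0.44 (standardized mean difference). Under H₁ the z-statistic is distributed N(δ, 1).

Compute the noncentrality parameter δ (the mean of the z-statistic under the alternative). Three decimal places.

δ = d / √(1/n₁ + 1/n₂) = 0.44 / √(1/152 + 1/471) = 4.7167

δ ≈ 4.717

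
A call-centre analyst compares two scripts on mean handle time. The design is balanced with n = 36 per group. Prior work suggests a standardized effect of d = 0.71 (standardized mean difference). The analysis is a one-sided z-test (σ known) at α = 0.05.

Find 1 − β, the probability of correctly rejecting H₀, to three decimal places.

Power ≈ 0.914

Noncentrality parameter: δ = d·√(n/2) = 0.71 × √(36/2) = 3.0123
Critical value for a one-sided test at α = 0.05: z_α = 1.645.
Power = Φ(δ − 1.645) = Φ(1.367) = 0.9143.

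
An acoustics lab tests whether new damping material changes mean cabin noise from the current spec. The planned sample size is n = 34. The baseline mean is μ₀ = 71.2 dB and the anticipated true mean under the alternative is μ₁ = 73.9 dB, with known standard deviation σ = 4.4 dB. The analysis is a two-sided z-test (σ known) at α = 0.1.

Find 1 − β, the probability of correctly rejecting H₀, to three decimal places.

Standardized effect: d = |μ₁ − μ₀| / σ = |73.9 − 71.2| / 4.4 = 0.6136
Noncentrality parameter: δ = d·√n = 0.6136 × √34 = 3.5781
Critical value for a two-sided test at α = 0.1: z_{α/2} = 1.645.
Power = Φ(δ − 1.645) + Φ(−δ − 1.645) = Φ(1.933) + Φ(-5.223) = 0.9734 + 0.0000 = 0.9734.

Power ≈ 0.973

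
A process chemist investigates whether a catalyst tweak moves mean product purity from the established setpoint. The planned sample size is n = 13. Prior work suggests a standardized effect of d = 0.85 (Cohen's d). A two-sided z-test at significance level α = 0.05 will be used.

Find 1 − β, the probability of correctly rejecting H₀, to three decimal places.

Noncentrality parameter: δ = d·√n = 0.85 × √13 = 3.0647
Critical value for a two-sided test at α = 0.05: z_{α/2} = 1.960.
Power = Φ(δ − 1.960) + Φ(−δ − 1.960) = Φ(1.105) + Φ(-5.025) = 0.8654 + 0.0000 = 0.8654.

Power ≈ 0.865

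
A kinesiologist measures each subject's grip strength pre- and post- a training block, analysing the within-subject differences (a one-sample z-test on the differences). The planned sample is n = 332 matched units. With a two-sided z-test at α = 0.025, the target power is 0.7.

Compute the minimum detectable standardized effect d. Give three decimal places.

d ≈ 0.152

Need Φ(δ − 2.241) = 0.7, so δ = 2.241 + 0.524 = 2.766.
(Lower-tail contribution to power is negligible for δ > 0.)
δ = d·√n ⇒ d = δ/√n = 2.766/√332 = 0.1518.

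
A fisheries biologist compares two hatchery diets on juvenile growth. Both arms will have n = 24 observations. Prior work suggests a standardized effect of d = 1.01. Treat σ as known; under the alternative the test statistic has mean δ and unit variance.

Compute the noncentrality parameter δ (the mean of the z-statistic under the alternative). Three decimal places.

δ = d·√(n/2) = 1.01 × √(24/2) = 3.4987

δ ≈ 3.499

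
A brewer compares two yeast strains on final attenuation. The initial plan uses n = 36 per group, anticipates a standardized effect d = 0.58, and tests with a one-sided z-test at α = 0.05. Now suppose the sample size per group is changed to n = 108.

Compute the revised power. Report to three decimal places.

With n = 108 per group: δ = d·√(n/2) = 0.58 × √(108/2) = 4.2621. Critical value z_{0.05} = 1.645.
Revised power = P(Z > 1.645 − δ) = Φ(2.617) = 0.9956.

Power ≈ 0.996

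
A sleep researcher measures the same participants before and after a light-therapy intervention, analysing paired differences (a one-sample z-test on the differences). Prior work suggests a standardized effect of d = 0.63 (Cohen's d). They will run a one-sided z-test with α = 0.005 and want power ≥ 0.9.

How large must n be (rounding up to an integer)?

For power 0.9 need Φ(δ − z_{0.005}) = 0.9, so δ = z_{0.005} + z_{0.10} = 2.576 + 1.282 = 3.857.
δ = d·√n ⇒ n = (δ/d)² = (3.857 / 0.63)² = 37.49.
Round up to the next whole unit.

n = 38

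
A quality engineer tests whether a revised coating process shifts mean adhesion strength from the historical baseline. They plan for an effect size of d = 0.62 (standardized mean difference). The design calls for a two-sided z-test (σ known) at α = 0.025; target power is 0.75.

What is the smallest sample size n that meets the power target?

n = 23

For power 0.75 need Φ(δ − z_{0.0125}) = 0.75, so δ = z_{0.0125} + z_{0.25} = 2.241 + 0.674 = 2.916.
(Ignoring the negligible lower-tail rejection probability gives the usual closed-form inversion.)
δ = d·√n ⇒ n = (δ/d)² = (2.916 / 0.62)² = 22.12.
Round up to the next whole unit.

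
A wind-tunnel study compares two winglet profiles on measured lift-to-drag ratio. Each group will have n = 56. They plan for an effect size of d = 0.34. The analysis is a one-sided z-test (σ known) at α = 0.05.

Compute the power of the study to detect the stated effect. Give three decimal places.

Power ≈ 0.561

Noncentrality parameter: λ = d·√(n/2) = 0.34 × √(56/2) = 1.7991
Critical value for a one-sided test at α = 0.05: z_α = 1.645.
Power = P(Z > 1.645 − λ) = Φ(0.154) = 0.5613.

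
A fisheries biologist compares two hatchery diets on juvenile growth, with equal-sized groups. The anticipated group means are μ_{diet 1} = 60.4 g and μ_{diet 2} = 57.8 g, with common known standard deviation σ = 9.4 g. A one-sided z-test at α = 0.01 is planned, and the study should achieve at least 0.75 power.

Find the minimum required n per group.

Standardized effect: d = |μ_{diet 1} − μ_{diet 2}| / σ = |60.4 − 57.8| / 9.4 = 0.2766
For power 0.75 need Φ(δ − z_{0.01}) = 0.75, so δ = z_{0.01} + z_{0.25} = 2.326 + 0.674 = 3.001.
δ = d·√(n/2) ⇒ n = 2(δ/d)² = 2 × (3.001 / 0.2766)² = 235.41.
Rounding up, n = 236 per group.

n = 236 per group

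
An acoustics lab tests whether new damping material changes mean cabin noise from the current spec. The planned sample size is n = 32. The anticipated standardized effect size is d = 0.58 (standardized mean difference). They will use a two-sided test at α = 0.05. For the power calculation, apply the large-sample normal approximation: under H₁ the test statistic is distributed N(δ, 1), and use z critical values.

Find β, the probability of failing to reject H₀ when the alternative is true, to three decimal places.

β ≈ 0.093

Noncentrality parameter: δ = d·√n = 0.58 × √32 = 3.2810
Critical value for a two-sided test at α = 0.05: z_{α/2} = 1.960.
Power = Φ(δ − 1.960) + Φ(−δ − 1.960) = Φ(1.321) + Φ(-5.241) = 0.9068 + 0.0000 = 0.9068.
Type II error: β = 1 − power = 1 − 0.9068 = 0.0932.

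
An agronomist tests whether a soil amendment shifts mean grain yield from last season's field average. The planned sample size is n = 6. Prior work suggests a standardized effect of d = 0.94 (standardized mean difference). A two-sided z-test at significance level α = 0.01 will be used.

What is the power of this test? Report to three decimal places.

Noncentrality parameter: δ = d·√n = 0.94 × √6 = 2.3025
Critical value for a two-sided test at α = 0.01: z_{α/2} = 2.576.
Power = Φ(δ − 2.576) + Φ(−δ − 2.576) = Φ(-0.273) + Φ(-4.878) = 0.3923 + 0.0000 = 0.3923.

Power ≈ 0.392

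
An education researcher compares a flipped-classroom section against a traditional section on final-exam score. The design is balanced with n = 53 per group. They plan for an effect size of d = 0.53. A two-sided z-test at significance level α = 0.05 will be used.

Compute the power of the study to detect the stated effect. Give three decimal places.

Noncentrality parameter: λ = d·√(n/2) = 0.53 × √(53/2) = 2.7283
Two-sided α = 0.05 → critical value z_{0.025} = 1.960.
Power = Φ(λ − 1.960) + Φ(−λ − 1.960) = Φ(0.768) + Φ(-4.688) = 0.7789 + 0.0000 = 0.7789.

Power ≈ 0.779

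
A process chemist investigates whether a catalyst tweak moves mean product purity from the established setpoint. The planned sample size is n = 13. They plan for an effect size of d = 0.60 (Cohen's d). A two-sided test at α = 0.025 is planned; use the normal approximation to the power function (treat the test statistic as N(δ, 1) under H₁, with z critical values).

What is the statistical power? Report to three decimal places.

Noncentrality parameter: δ = d·√n = 0.60 × √13 = 2.1633
Two-sided α = 0.025 → critical value z_{0.0125} = 2.241.
Power = Φ(δ − 2.241) + Φ(−δ − 2.241) = Φ(-0.078) + Φ(-4.405) = 0.4689 + 0.0000 = 0.4689.

Power ≈ 0.469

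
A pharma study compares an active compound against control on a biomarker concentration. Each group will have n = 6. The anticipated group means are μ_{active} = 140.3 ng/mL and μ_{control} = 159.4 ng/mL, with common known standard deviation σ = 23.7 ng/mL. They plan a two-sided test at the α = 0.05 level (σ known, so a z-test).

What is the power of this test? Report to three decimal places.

Power ≈ 0.287

Standardized effect: d = |μ_{active} − μ_{control}| / σ = |140.3 − 159.4| / 23.7 = 0.8059
Noncentrality parameter: δ = d·√(n/2) = 0.8059 × √(6/2) = 1.3959
Critical value for a two-sided test at α = 0.05: z_{α/2} = 1.960.
Power = Φ(δ − 1.960) + Φ(−δ − 1.960) = Φ(-0.564) + Φ(-3.356) = 0.2863 + 0.0004 = 0.2867.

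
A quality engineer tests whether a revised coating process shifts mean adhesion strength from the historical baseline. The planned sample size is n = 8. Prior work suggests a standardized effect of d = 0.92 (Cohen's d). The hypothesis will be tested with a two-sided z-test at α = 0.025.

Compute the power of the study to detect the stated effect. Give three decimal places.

Power ≈ 0.641

Noncentrality parameter: δ = d·√n = 0.92 × √8 = 2.6022
Two-sided α = 0.025 → critical value z_{0.0125} = 2.241.
Power = Φ(δ − 2.241) + Φ(−δ − 2.241) = Φ(0.361) + Φ(-4.844) = 0.6409 + 0.0000 = 0.6409.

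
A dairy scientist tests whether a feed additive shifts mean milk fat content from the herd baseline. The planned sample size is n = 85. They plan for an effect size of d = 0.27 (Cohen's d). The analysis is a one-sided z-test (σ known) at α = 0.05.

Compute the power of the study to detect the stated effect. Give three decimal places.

Noncentrality parameter: δ = d·√n = 0.27 × √85 = 2.4893
Critical value for a one-sided test at α = 0.05: z_α = 1.645.
Power = P(Z > 1.645 − δ) = Φ(0.844) = 0.8008.

Power ≈ 0.801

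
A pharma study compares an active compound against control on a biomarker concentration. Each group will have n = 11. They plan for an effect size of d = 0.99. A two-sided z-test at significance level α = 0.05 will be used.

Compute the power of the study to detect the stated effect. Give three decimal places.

Noncentrality parameter: δ = d·√(n/2) = 0.99 × √(11/2) = 2.3218
Two-sided α = 0.05 → critical value z_{0.025} = 1.960.
Power = Φ(δ − 1.960) + Φ(−δ − 1.960) = Φ(0.362) + Φ(-4.282) = 0.6412 + 0.0000 = 0.6413.

Power ≈ 0.641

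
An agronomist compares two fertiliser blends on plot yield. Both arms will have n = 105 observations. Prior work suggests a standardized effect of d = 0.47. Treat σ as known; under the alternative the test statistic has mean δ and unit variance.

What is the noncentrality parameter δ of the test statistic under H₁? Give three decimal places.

δ ≈ 3.405

δ = d·√(n/2) = 0.47 × √(105/2) = 3.4055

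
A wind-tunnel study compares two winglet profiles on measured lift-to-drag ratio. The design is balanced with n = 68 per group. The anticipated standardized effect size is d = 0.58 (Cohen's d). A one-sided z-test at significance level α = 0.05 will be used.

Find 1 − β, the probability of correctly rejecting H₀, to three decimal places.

Power ≈ 0.959

Noncentrality parameter: δ = d·√(n/2) = 0.58 × √(68/2) = 3.3820
Critical value for a one-sided test at α = 0.05: z_α = 1.645.
Power = P(Z > 1.645 − δ) = Φ(1.737) = 0.9588.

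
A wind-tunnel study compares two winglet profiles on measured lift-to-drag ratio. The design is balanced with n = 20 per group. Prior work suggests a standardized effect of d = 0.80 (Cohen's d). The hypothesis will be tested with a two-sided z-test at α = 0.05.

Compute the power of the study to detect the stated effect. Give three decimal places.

Noncentrality parameter: δ = d·√(n/2) = 0.80 × √(20/2) = 2.5298
Two-sided α = 0.05 → critical value z_{0.025} = 1.960.
Power = Φ(δ − 1.960) + Φ(−δ − 1.960) = Φ(0.570) + Φ(-4.490) = 0.7156 + 0.0000 = 0.7156.

Power ≈ 0.716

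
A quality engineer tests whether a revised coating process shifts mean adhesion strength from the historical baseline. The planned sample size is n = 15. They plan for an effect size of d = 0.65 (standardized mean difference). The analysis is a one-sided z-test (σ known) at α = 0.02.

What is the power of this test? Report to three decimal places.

Power ≈ 0.679

Noncentrality parameter: δ = d·√n = 0.65 × √15 = 2.5174
One-sided α = 0.02 → critical value z_{0.02} = 2.054.
Power = P(Z > 2.054 − δ) = Φ(0.464) = 0.6786.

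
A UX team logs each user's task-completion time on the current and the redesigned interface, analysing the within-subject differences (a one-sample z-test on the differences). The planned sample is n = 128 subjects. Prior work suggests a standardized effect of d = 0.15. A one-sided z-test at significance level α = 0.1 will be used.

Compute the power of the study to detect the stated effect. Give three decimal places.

Noncentrality parameter: λ = d·√n = 0.15 × √128 = 1.6971
One-sided α = 0.1 → critical value z_{0.1} = 1.282.
Power = Φ(λ − 1.282) = Φ(0.416) = 0.6611.

Power ≈ 0.661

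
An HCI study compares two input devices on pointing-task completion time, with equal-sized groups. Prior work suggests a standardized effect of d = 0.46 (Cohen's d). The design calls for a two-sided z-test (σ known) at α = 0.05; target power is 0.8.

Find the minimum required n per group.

For power 0.8 need Φ(δ − z_{0.025}) = 0.8, so δ = z_{0.025} + z_{0.20} = 1.960 + 0.842 = 2.802.
(Ignoring the negligible lower-tail rejection probability gives the usual closed-form inversion.)
δ = d·√(n/2) ⇒ n = 2(δ/d)² = 2 × (2.802 / 0.46)² = 74.19.
Round up to the next whole unit.

n = 75 per group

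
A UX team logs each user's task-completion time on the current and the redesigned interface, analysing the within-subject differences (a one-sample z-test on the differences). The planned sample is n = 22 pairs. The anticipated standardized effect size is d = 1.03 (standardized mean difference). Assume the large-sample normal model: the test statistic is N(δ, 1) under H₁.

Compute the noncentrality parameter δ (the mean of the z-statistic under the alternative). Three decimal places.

The noncentrality parameter scales effect size by the design's sample-size factor: δ = d·√n = 1.03 × √22 = 4.8311

δ ≈ 4.831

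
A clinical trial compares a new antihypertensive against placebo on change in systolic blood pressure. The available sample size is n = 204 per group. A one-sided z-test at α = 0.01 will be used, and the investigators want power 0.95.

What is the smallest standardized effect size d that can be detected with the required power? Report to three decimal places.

Required noncentrality: δ = z_{0.01} + z_{0.05} = 2.326 + 1.645 = 3.971.
δ = d·√(n/2) ⇒ d = δ/√(n/2) = 3.971/√(204/2) = 0.3932.

d ≈ 0.393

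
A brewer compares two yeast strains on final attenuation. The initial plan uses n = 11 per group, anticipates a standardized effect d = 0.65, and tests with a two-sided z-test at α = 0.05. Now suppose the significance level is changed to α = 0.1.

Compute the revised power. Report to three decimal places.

δ = d·√(n/2) = 0.65 × √(11/2) = 1.5244 (unchanged). New critical value: z_{0.05} = 1.645.
Revised power = Φ(δ − 1.645) + Φ(−δ − 1.645) = Φ(-0.120) + Φ(-3.169) = 0.4521 + 0.0008 = 0.4528.

Power ≈ 0.453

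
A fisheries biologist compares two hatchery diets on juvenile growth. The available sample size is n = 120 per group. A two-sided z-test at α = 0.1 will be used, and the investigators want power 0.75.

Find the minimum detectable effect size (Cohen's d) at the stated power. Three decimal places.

d ≈ 0.299

Need Φ(δ − 1.645) = 0.75, so δ = 1.645 + 0.674 = 2.319.
(Lower-tail contribution to power is negligible for δ > 0.)
δ = d·√(n/2) ⇒ d = δ/√(n/2) = 2.319/√(120/2) = 0.2994.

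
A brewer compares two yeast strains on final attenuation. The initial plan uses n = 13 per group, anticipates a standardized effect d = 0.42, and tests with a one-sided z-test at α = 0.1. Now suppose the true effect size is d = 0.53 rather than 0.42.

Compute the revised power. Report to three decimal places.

Power ≈ 0.528

With d = 0.53: δ = d·√(n/2) = 0.53 × √(13/2) = 1.3512. Critical value z_{0.1} = 1.282.
Revised power = Φ(δ − 1.282) = Φ(0.070) = 0.5278.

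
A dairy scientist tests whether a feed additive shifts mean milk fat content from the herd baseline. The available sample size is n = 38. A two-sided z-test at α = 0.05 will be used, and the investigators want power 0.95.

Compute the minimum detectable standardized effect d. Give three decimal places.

Required noncentrality: δ = z_{0.025} + z_{0.05} = 1.960 + 1.645 = 3.605.
(Lower-tail contribution to power is negligible for δ > 0.)
δ = d·√n ⇒ d = δ/√n = 3.605/√38 = 0.5848.

d ≈ 0.585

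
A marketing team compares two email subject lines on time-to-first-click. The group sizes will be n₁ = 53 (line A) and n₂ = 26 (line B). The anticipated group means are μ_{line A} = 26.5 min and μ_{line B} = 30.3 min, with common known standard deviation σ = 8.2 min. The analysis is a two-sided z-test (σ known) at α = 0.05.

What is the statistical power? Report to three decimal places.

Standardized effect: d = |μ_{line A} − μ_{line B}| / σ = |26.5 − 30.3| / 8.2 = 0.4634
Noncentrality parameter: δ = d / √(1/n₁ + 1/n₂) = 0.4634 / √(1/53 + 1/26) = 1.9354
Two-sided α = 0.05 → critical value z_{0.025} = 1.960.
Power = Φ(δ − 1.960) + Φ(−δ − 1.960) = Φ(-0.025) + Φ(-3.895) = 0.4902 + 0.0000 = 0.4903.

Power ≈ 0.490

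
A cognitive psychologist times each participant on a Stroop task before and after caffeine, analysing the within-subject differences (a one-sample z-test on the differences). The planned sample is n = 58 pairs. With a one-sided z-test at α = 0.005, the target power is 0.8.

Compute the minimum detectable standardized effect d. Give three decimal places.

d ≈ 0.449

Required noncentrality: δ = z_{0.005} + z_{0.20} = 2.576 + 0.842 = 3.417.
δ = d·√n ⇒ d = δ/√n = 3.417/√58 = 0.4487.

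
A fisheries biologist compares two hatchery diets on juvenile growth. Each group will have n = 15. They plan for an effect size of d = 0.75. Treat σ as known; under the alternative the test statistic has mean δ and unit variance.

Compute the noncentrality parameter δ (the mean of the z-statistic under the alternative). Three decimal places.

The noncentrality parameter scales effect size by the design's sample-size factor: δ = d·√(n/2) = 0.75 × √(15/2) = 2.0540

δ ≈ 2.054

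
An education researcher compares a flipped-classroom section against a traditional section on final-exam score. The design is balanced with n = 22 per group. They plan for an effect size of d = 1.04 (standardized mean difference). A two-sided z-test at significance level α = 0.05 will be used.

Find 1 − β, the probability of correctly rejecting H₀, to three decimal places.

Power ≈ 0.932

Noncentrality parameter: δ = d·√(n/2) = 1.04 × √(22/2) = 3.4493
Critical value for a two-sided test at α = 0.05: z_{α/2} = 1.960.
Power = Φ(δ − 1.960) + Φ(−δ − 1.960) = Φ(1.489) + Φ(-5.409) = 0.9318 + 0.0000 = 0.9318.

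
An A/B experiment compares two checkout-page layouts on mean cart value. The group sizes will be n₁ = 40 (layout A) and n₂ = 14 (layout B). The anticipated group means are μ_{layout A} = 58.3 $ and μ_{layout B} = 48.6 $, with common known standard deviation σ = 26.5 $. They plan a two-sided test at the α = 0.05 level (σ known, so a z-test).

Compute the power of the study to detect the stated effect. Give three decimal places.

Power ≈ 0.218

Standardized effect: d = |μ_{layout A} − μ_{layout B}| / σ = |58.3 − 48.6| / 26.5 = 0.3660
Noncentrality parameter: δ = d / √(1/n₁ + 1/n₂) = 0.3660 / √(1/40 + 1/14) = 1.1788
Two-sided α = 0.05 → critical value z_{0.025} = 1.960.
Power = Φ(δ − 1.960) + Φ(−δ − 1.960) = Φ(-0.781) + Φ(-3.139) = 0.2173 + 0.0008 = 0.2182.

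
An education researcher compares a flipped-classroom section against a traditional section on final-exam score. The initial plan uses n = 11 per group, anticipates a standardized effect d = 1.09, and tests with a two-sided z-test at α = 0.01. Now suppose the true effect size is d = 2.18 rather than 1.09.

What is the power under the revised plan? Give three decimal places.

Power ≈ 0.994

With d = 2.18: δ = d·√(n/2) = 2.18 × √(11/2) = 5.1126. Critical value z_{0.005} = 2.576.
Revised power = Φ(δ − 2.576) + Φ(−δ − 2.576) = Φ(2.537) + Φ(-7.688) = 0.9944 + 0.0000 = 0.9944.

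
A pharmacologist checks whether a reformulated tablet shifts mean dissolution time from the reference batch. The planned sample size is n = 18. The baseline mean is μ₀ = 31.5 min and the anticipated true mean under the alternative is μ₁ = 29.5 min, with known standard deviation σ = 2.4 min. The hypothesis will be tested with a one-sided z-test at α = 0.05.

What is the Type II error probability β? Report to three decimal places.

Standardized effect: d = |μ₁ − μ₀| / σ = |29.5 − 31.5| / 2.4 = 0.8333
Noncentrality parameter: λ = d·√n = 0.8333 × √18 = 3.5355
One-sided α = 0.05 → critical value z_{0.05} = 1.645.
Power = Φ(λ − 1.645) = Φ(1.891) = 0.9707.
Type II error: β = 1 − power = 1 − 0.9707 = 0.0293.

β ≈ 0.029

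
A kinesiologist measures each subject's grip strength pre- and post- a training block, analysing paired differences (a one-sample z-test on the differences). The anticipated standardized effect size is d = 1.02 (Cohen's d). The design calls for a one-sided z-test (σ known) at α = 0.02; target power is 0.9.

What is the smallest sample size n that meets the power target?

For power 0.9 need Φ(δ − z_{0.02}) = 0.9, so δ = z_{0.02} + z_{0.10} = 2.054 + 1.282 = 3.335.
δ = d·√n ⇒ n = (δ/d)² = (3.335 / 1.02)² = 10.69.
Round up to the next whole unit.

n = 11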